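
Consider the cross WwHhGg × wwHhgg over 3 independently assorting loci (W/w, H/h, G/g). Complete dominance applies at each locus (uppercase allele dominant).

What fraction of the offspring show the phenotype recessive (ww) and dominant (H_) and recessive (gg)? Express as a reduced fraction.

WwHhGg gametes: WHG×1, WHg×1, WhG×1, Whg×1, wHG×1, wHg×1, whG×1, whg×1
wwHhgg gametes: wHg×4, whg×4
WwHhGg×wwHhgg grid (8·8=64): WwHHGg=4 WwHHgg=4 WwHhGg=8 WwHhgg=8 WwhhGg=4 Wwhhgg=4 wwHHGg=4 wwHHgg=4 wwHhGg=8 wwHhgg=8 wwhhGg=4 wwhhgg=4
ww H_ gg hits 12/64; gcd=4; 12÷4/64÷4 = 3/16

P(ww H_ gg) = 3/16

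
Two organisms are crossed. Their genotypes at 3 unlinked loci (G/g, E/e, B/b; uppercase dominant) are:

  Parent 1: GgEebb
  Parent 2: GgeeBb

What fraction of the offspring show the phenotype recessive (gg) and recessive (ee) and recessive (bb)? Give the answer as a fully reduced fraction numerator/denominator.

P(gg ee bb) = 1/16

GgEebb gametes: GEb×2, Geb×2, gEb×2, geb×2
GgeeBb gametes: GeB×2, Geb×2, geB×2, geb×2
GgEebb×GgeeBb grid (8·8=64): GGEeBb=4 GGEebb=4 GGeeBb=4 GGeebb=4 GgEeBb=8 GgEebb=8 GgeeBb=8 Ggeebb=8 ggEeBb=4 ggEebb=4 ggeeBb=4 ggeebb=4
gg ee bb hits 4/64; gcd=4; 4÷4/64÷4 = 1/16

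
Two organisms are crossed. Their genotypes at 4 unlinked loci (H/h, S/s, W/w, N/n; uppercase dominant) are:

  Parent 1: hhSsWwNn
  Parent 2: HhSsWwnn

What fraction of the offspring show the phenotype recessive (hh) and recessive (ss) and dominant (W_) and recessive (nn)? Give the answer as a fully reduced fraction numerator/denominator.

P(hh ss W_ nn) = 3/64

hhSsWwNn gametes: hSWN×2, hSWn×2, hSwN×2, hSwn×2, hsWN×2, hsWn×2, hswN×2, hswn×2
HhSsWwnn gametes: HSWn×2, HSwn×2, HsWn×2, Hswn×2, hSWn×2, hSwn×2, hsWn×2, hswn×2
hhSsWwNn×HhSsWwnn grid (16·16=256): HhSSWWNn=4 HhSSWWnn=4 HhSSWwNn=8 HhSSWwnn=8 HhSSwwNn=4 HhSSwwnn=4 HhSsWWNn=8 HhSsWWnn=8 HhSsWwNn=16 HhSsWwnn=16 HhSswwNn=8 HhSswwnn=8 HhssWWNn=4 HhssWWnn=4 HhssWwNn=8 HhssWwnn=8 HhsswwNn=4 Hhsswwnn=4 hhSSWWNn=4 hhSSWWnn=4 hhSSWwNn=8 hhSSWwnn=8 hhSSwwNn=4 hhSSwwnn=4 hhSsWWNn=8 hhSsWWnn=8 hhSsWwNn=16 hhSsWwnn=16 hhSswwNn=8 hhSswwnn=8 hhssWWNn=4 hhssWWnn=4 hhssWwNn=8 hhssWwnn=8 hhsswwNn=4 hhsswwnn=4
hh ss W_ nn hits 12/256; gcd=4; 12÷4/256÷4 = 3/64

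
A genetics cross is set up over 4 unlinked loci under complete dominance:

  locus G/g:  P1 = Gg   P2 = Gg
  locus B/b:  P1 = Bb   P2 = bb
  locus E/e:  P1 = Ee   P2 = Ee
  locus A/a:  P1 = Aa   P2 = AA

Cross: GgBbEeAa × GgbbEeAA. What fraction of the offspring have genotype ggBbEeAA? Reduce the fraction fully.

GgBbEeAa gametes: GBEA×1, GBEa×1, GBeA×1, GBea×1, GbEA×1, GbEa×1, GbeA×1, Gbea×1, gBEA×1, gBEa×1, gBeA×1, gBea×1, gbEA×1, gbEa×1, gbeA×1, gbea×1
GgbbEeAA gametes: GbEA×4, GbeA×4, gbEA×4, gbeA×4
GgBbEeAa×GgbbEeAA grid (16·16=256): GGBbEEAA=4 GGBbEEAa=4 GGBbEeAA=8 GGBbEeAa=8 GGBbeeAA=4 GGBbeeAa=4 GGbbEEAA=4 GGbbEEAa=4 GGbbEeAA=8 GGbbEeAa=8 GGbbeeAA=4 GGbbeeAa=4 GgBbEEAA=8 GgBbEEAa=8 GgBbEeAA=16 GgBbEeAa=16 GgBbeeAA=8 GgBbeeAa=8 GgbbEEAA=8 GgbbEEAa=8 GgbbEeAA=16 GgbbEeAa=16 GgbbeeAA=8 GgbbeeAa=8 ggBbEEAA=4 ggBbEEAa=4 ggBbEeAA=8 ggBbEeAa=8 ggBbeeAA=4 ggBbeeAa=4 ggbbEEAA=4 ggbbEEAa=4 ggbbEeAA=8 ggbbEeAa=8 ggbbeeAA=4 ggbbeeAa=4
ggBbEeAA hits 8/256; gcd=8; 8÷8/256÷8 = 1/32

P(ggBbEeAA) = 1/32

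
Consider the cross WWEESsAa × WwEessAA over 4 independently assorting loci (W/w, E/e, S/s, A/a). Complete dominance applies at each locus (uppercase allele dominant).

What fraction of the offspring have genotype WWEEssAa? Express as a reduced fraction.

WWEESsAa gametes: WESA×4, WESa×4, WEsA×4, WEsa×4
WwEessAA gametes: WEsA×4, WesA×4, wEsA×4, wesA×4
WWEESsAa×WwEessAA grid (16·16=256): WWEESsAA=16 WWEESsAa=16 WWEEssAA=16 WWEEssAa=16 WWEeSsAA=16 WWEeSsAa=16 WWEessAA=16 WWEessAa=16 WwEESsAA=16 WwEESsAa=16 WwEEssAA=16 WwEEssAa=16 WwEeSsAA=16 WwEeSsAa=16 WwEessAA=16 WwEessAa=16
WWEEssAa hits 16/256; gcd=16; 16÷16/256÷16 = 1/16

P(WWEEssAa) = 1/16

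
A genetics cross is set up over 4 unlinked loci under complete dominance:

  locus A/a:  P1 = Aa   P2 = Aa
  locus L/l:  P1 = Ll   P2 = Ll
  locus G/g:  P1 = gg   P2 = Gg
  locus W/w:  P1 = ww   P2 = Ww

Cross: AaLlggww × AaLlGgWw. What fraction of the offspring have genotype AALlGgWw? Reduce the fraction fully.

AaLlggww gametes: ALgw×4, Algw×4, aLgw×4, algw×4
AaLlGgWw gametes: ALGW×1, ALGw×1, ALgW×1, ALgw×1, AlGW×1, AlGw×1, AlgW×1, Algw×1, aLGW×1, aLGw×1, aLgW×1, aLgw×1, alGW×1, alGw×1, algW×1, algw×1
AaLlggww×AaLlGgWw grid (16·16=256): AALLGgWw=4 AALLGgww=4 AALLggWw=4 AALLggww=4 AALlGgWw=8 AALlGgww=8 AALlggWw=8 AALlggww=8 AAllGgWw=4 AAllGgww=4 AAllggWw=4 AAllggww=4 AaLLGgWw=8 AaLLGgww=8 AaLLggWw=8 AaLLggww=8 AaLlGgWw=16 AaLlGgww=16 AaLlggWw=16 AaLlggww=16 AallGgWw=8 AallGgww=8 AallggWw=8 Aallggww=8 aaLLGgWw=4 aaLLGgww=4 aaLLggWw=4 aaLLggww=4 aaLlGgWw=8 aaLlGgww=8 aaLlggWw=8 aaLlggww=8 aallGgWw=4 aallGgww=4 aallggWw=4 aallggww=4
AALlGgWw hits 8/256; gcd=8; 8÷8/256÷8 = 1/32

P(AALlGgWw) = 1/32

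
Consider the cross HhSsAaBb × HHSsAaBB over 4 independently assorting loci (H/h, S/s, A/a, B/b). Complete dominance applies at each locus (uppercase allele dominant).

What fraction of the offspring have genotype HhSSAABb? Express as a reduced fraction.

HhSsAaBb gametes: HSAB×1, HSAb×1, HSaB×1, HSab×1, HsAB×1, HsAb×1, HsaB×1, Hsab×1, hSAB×1, hSAb×1, hSaB×1, hSab×1, hsAB×1, hsAb×1, hsaB×1, hsab×1
HHSsAaBB gametes: HSAB×4, HSaB×4, HsAB×4, HsaB×4
HhSsAaBb×HHSsAaBB grid (16·16=256): HHSSAABB=4 HHSSAABb=4 HHSSAaBB=8 HHSSAaBb=8 HHSSaaBB=4 HHSSaaBb=4 HHSsAABB=8 HHSsAABb=8 HHSsAaBB=16 HHSsAaBb=16 HHSsaaBB=8 HHSsaaBb=8 HHssAABB=4 HHssAABb=4 HHssAaBB=8 HHssAaBb=8 HHssaaBB=4 HHssaaBb=4 HhSSAABB=4 HhSSAABb=4 HhSSAaBB=8 HhSSAaBb=8 HhSSaaBB=4 HhSSaaBb=4 HhSsAABB=8 HhSsAABb=8 HhSsAaBB=16 HhSsAaBb=16 HhSsaaBB=8 HhSsaaBb=8 HhssAABB=4 HhssAABb=4 HhssAaBB=8 HhssAaBb=8 HhssaaBB=4 HhssaaBb=4
HhSSAABb hits 4/256; gcd=4; 4÷4/256÷4 = 1/64

P(HhSSAABb) = 1/64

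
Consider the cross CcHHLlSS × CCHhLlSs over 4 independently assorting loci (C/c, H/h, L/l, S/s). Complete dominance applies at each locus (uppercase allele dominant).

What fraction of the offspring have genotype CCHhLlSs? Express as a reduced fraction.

CcHHLlSS gametes: CHLS×4, CHlS×4, cHLS×4, cHlS×4
CCHhLlSs gametes: CHLS×2, CHLs×2, CHlS×2, CHls×2, ChLS×2, ChLs×2, ChlS×2, Chls×2
CcHHLlSS×CCHhLlSs grid (16·16=256): CCHHLLSS=8 CCHHLLSs=8 CCHHLlSS=16 CCHHLlSs=16 CCHHllSS=8 CCHHllSs=8 CCHhLLSS=8 CCHhLLSs=8 CCHhLlSS=16 CCHhLlSs=16 CCHhllSS=8 CCHhllSs=8 CcHHLLSS=8 CcHHLLSs=8 CcHHLlSS=16 CcHHLlSs=16 CcHHllSS=8 CcHHllSs=8 CcHhLLSS=8 CcHhLLSs=8 CcHhLlSS=16 CcHhLlSs=16 CcHhllSS=8 CcHhllSs=8
CCHhLlSs hits 16/256; gcd=16; 16÷16/256÷16 = 1/16

P(CCHhLlSs) = 1/16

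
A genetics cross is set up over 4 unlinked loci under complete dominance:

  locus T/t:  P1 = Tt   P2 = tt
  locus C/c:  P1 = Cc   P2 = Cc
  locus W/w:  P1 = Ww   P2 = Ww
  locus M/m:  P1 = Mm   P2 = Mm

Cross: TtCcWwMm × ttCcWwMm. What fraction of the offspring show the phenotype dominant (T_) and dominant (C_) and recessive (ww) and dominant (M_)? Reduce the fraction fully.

P(T_ C_ ww M_) = 9/128

TtCcWwMm gametes: TCWM×1, TCWm×1, TCwM×1, TCwm×1, TcWM×1, TcWm×1, TcwM×1, Tcwm×1, tCWM×1, tCWm×1, tCwM×1, tCwm×1, tcWM×1, tcWm×1, tcwM×1, tcwm×1
ttCcWwMm gametes: tCWM×2, tCWm×2, tCwM×2, tCwm×2, tcWM×2, tcWm×2, tcwM×2, tcwm×2
TtCcWwMm×ttCcWwMm grid (16·16=256): TtCCWWMM=2 TtCCWWMm=4 TtCCWWmm=2 TtCCWwMM=4 TtCCWwMm=8 TtCCWwmm=4 TtCCwwMM=2 TtCCwwMm=4 TtCCwwmm=2 TtCcWWMM=4 TtCcWWMm=8 TtCcWWmm=4 TtCcWwMM=8 TtCcWwMm=16 TtCcWwmm=8 TtCcwwMM=4 TtCcwwMm=8 TtCcwwmm=4 TtccWWMM=2 TtccWWMm=4 TtccWWmm=2 TtccWwMM=4 TtccWwMm=8 TtccWwmm=4 TtccwwMM=2 TtccwwMm=4 Ttccwwmm=2 ttCCWWMM=2 ttCCWWMm=4 ttCCWWmm=2 ttCCWwMM=4 ttCCWwMm=8 ttCCWwmm=4 ttCCwwMM=2 ttCCwwMm=4 ttCCwwmm=2 ttCcWWMM=4 ttCcWWMm=8 ttCcWWmm=4 ttCcWwMM=8 ttCcWwMm=16 ttCcWwmm=8 ttCcwwMM=4 ttCcwwMm=8 ttCcwwmm=4 ttccWWMM=2 ttccWWMm=4 ttccWWmm=2 ttccWwMM=4 ttccWwMm=8 ttccWwmm=4 ttccwwMM=2 ttccwwMm=4 ttccwwmm=2
T_ C_ ww M_ hits 18/256; gcd=2; 18÷2/256÷2 = 9/128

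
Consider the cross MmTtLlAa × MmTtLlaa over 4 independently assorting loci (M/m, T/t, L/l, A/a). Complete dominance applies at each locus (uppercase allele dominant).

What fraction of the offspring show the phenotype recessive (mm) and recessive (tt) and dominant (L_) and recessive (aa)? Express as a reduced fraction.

MmTtLlAa gametes: MTLA×1, MTLa×1, MTlA×1, MTla×1, MtLA×1, MtLa×1, MtlA×1, Mtla×1, mTLA×1, mTLa×1, mTlA×1, mTla×1, mtLA×1, mtLa×1, mtlA×1, mtla×1
MmTtLlaa gametes: MTLa×2, MTla×2, MtLa×2, Mtla×2, mTLa×2, mTla×2, mtLa×2, mtla×2
MmTtLlAa×MmTtLlaa grid (16·16=256): MMTTLLAa=2 MMTTLLaa=2 MMTTLlAa=4 MMTTLlaa=4 MMTTllAa=2 MMTTllaa=2 MMTtLLAa=4 MMTtLLaa=4 MMTtLlAa=8 MMTtLlaa=8 MMTtllAa=4 MMTtllaa=4 MMttLLAa=2 MMttLLaa=2 MMttLlAa=4 MMttLlaa=4 MMttllAa=2 MMttllaa=2 MmTTLLAa=4 MmTTLLaa=4 MmTTLlAa=8 MmTTLlaa=8 MmTTllAa=4 MmTTllaa=4 MmTtLLAa=8 MmTtLLaa=8 MmTtLlAa=16 MmTtLlaa=16 MmTtllAa=8 MmTtllaa=8 MmttLLAa=4 MmttLLaa=4 MmttLlAa=8 MmttLlaa=8 MmttllAa=4 Mmttllaa=4 mmTTLLAa=2 mmTTLLaa=2 mmTTLlAa=4 mmTTLlaa=4 mmTTllAa=2 mmTTllaa=2 mmTtLLAa=4 mmTtLLaa=4 mmTtLlAa=8 mmTtLlaa=8 mmTtllAa=4 mmTtllaa=4 mmttLLAa=2 mmttLLaa=2 mmttLlAa=4 mmttLlaa=4 mmttllAa=2 mmttllaa=2
mm tt L_ aa hits 6/256; gcd=2; 6÷2/256÷2 = 3/128

P(mm tt L_ aa) = 3/128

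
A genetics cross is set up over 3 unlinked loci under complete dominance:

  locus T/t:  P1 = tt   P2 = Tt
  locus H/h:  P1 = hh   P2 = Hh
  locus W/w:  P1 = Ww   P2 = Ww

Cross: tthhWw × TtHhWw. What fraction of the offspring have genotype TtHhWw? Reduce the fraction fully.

P(TtHhWw) = 1/8

tthhWw gametes: thW×4, thw×4
TtHhWw gametes: THW×1, THw×1, ThW×1, Thw×1, tHW×1, tHw×1, thW×1, thw×1
tthhWw×TtHhWw grid (8·8=64): TtHhWW=4 TtHhWw=8 TtHhww=4 TthhWW=4 TthhWw=8 Tthhww=4 ttHhWW=4 ttHhWw=8 ttHhww=4 tthhWW=4 tthhWw=8 tthhww=4
TtHhWw hits 8/64; gcd=8; 8÷8/64÷8 = 1/8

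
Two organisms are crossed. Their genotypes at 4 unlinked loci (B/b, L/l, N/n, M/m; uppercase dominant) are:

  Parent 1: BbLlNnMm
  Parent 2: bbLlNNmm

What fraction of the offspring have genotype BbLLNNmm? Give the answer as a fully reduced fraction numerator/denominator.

BbLlNnMm gametes: BLNM×1, BLNm×1, BLnM×1, BLnm×1, BlNM×1, BlNm×1, BlnM×1, Blnm×1, bLNM×1, bLNm×1, bLnM×1, bLnm×1, blNM×1, blNm×1, blnM×1, blnm×1
bbLlNNmm gametes: bLNm×8, blNm×8
BbLlNnMm×bbLlNNmm grid (16·16=256): BbLLNNMm=8 BbLLNNmm=8 BbLLNnMm=8 BbLLNnmm=8 BbLlNNMm=16 BbLlNNmm=16 BbLlNnMm=16 BbLlNnmm=16 BbllNNMm=8 BbllNNmm=8 BbllNnMm=8 BbllNnmm=8 bbLLNNMm=8 bbLLNNmm=8 bbLLNnMm=8 bbLLNnmm=8 bbLlNNMm=16 bbLlNNmm=16 bbLlNnMm=16 bbLlNnmm=16 bbllNNMm=8 bbllNNmm=8 bbllNnMm=8 bbllNnmm=8
BbLLNNmm hits 8/256; gcd=8; 8÷8/256÷8 = 1/32

P(BbLLNNmm) = 1/32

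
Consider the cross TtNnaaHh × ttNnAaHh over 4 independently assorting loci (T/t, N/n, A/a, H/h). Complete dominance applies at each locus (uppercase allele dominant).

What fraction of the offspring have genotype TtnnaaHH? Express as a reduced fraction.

TtNnaaHh gametes: TNaH×2, TNah×2, TnaH×2, Tnah×2, tNaH×2, tNah×2, tnaH×2, tnah×2
ttNnAaHh gametes: tNAH×2, tNAh×2, tNaH×2, tNah×2, tnAH×2, tnAh×2, tnaH×2, tnah×2
TtNnaaHh×ttNnAaHh grid (16·16=256): TtNNAaHH=4 TtNNAaHh=8 TtNNAahh=4 TtNNaaHH=4 TtNNaaHh=8 TtNNaahh=4 TtNnAaHH=8 TtNnAaHh=16 TtNnAahh=8 TtNnaaHH=8 TtNnaaHh=16 TtNnaahh=8 TtnnAaHH=4 TtnnAaHh=8 TtnnAahh=4 TtnnaaHH=4 TtnnaaHh=8 Ttnnaahh=4 ttNNAaHH=4 ttNNAaHh=8 ttNNAahh=4 ttNNaaHH=4 ttNNaaHh=8 ttNNaahh=4 ttNnAaHH=8 ttNnAaHh=16 ttNnAahh=8 ttNnaaHH=8 ttNnaaHh=16 ttNnaahh=8 ttnnAaHH=4 ttnnAaHh=8 ttnnAahh=4 ttnnaaHH=4 ttnnaaHh=8 ttnnaahh=4
TtnnaaHH hits 4/256; gcd=4; 4÷4/256÷4 = 1/64

P(TtnnaaHH) = 1/64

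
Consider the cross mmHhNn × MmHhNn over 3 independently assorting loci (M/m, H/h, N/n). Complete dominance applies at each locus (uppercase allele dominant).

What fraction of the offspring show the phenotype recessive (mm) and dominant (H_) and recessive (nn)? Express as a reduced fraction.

P(mm H_ nn) = 3/32

mmHhNn gametes: mHN×2, mHn×2, mhN×2, mhn×2
MmHhNn gametes: MHN×1, MHn×1, MhN×1, Mhn×1, mHN×1, mHn×1, mhN×1, mhn×1
mmHhNn×MmHhNn grid (8·8=64): MmHHNN=2 MmHHNn=4 MmHHnn=2 MmHhNN=4 MmHhNn=8 MmHhnn=4 MmhhNN=2 MmhhNn=4 Mmhhnn=2 mmHHNN=2 mmHHNn=4 mmHHnn=2 mmHhNN=4 mmHhNn=8 mmHhnn=4 mmhhNN=2 mmhhNn=4 mmhhnn=2
mm H_ nn hits 6/64; gcd=2; 6÷2/64÷2 = 3/32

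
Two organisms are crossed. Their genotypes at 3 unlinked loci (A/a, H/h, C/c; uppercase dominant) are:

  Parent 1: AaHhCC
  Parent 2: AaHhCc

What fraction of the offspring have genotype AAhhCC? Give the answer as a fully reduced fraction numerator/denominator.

P(AAhhCC) = 1/32

AaHhCC gametes: AHC×2, AhC×2, aHC×2, ahC×2
AaHhCc gametes: AHC×1, AHc×1, AhC×1, Ahc×1, aHC×1, aHc×1, ahC×1, ahc×1
AaHhCC×AaHhCc grid (8·8=64): AAHHCC=2 AAHHCc=2 AAHhCC=4 AAHhCc=4 AAhhCC=2 AAhhCc=2 AaHHCC=4 AaHHCc=4 AaHhCC=8 AaHhCc=8 AahhCC=4 AahhCc=4 aaHHCC=2 aaHHCc=2 aaHhCC=4 aaHhCc=4 aahhCC=2 aahhCc=2
AAhhCC hits 2/64; gcd=2; 2÷2/64÷2 = 1/32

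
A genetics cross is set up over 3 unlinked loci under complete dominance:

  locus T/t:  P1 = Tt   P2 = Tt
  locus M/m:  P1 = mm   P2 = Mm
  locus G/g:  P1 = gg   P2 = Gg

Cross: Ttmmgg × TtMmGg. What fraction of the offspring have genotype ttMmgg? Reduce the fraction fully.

P(ttMmgg) = 1/16

Ttmmgg gametes: Tmg×4, tmg×4
TtMmGg gametes: TMG×1, TMg×1, TmG×1, Tmg×1, tMG×1, tMg×1, tmG×1, tmg×1
Ttmmgg×TtMmGg grid (8·8=64): TTMmGg=4 TTMmgg=4 TTmmGg=4 TTmmgg=4 TtMmGg=8 TtMmgg=8 TtmmGg=8 Ttmmgg=8 ttMmGg=4 ttMmgg=4 ttmmGg=4 ttmmgg=4
ttMmgg hits 4/64; gcd=4; 4÷4/64÷4 = 1/16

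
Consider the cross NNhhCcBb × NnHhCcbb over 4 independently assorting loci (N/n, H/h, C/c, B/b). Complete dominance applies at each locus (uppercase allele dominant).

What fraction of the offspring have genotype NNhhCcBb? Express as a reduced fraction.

NNhhCcBb gametes: NhCB×4, NhCb×4, NhcB×4, Nhcb×4
NnHhCcbb gametes: NHCb×2, NHcb×2, NhCb×2, Nhcb×2, nHCb×2, nHcb×2, nhCb×2, nhcb×2
NNhhCcBb×NnHhCcbb grid (16·16=256): NNHhCCBb=8 NNHhCCbb=8 NNHhCcBb=16 NNHhCcbb=16 NNHhccBb=8 NNHhccbb=8 NNhhCCBb=8 NNhhCCbb=8 NNhhCcBb=16 NNhhCcbb=16 NNhhccBb=8 NNhhccbb=8 NnHhCCBb=8 NnHhCCbb=8 NnHhCcBb=16 NnHhCcbb=16 NnHhccBb=8 NnHhccbb=8 NnhhCCBb=8 NnhhCCbb=8 NnhhCcBb=16 NnhhCcbb=16 NnhhccBb=8 Nnhhccbb=8
NNhhCcBb hits 16/256; gcd=16; 16÷16/256÷16 = 1/16

P(NNhhCcBb) = 1/16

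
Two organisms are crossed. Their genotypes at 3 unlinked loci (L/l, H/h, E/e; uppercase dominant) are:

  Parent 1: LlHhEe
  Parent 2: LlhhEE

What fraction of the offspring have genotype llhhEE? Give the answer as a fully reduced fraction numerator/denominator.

LlHhEe gametes: LHE×1, LHe×1, LhE×1, Lhe×1, lHE×1, lHe×1, lhE×1, lhe×1
LlhhEE gametes: LhE×4, lhE×4
LlHhEe×LlhhEE grid (8·8=64): LLHhEE=4 LLHhEe=4 LLhhEE=4 LLhhEe=4 LlHhEE=8 LlHhEe=8 LlhhEE=8 LlhhEe=8 llHhEE=4 llHhEe=4 llhhEE=4 llhhEe=4
llhhEE hits 4/64; gcd=4; 4÷4/64÷4 = 1/16

P(llhhEE) = 1/16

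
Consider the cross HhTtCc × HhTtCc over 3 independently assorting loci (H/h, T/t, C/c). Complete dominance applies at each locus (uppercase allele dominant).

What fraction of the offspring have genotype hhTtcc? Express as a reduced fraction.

P(hhTtcc) = 1/32

HhTtCc gametes: HTC×1, HTc×1, HtC×1, Htc×1, hTC×1, hTc×1, htC×1, htc×1
HhTtCc gametes: HTC×1, HTc×1, HtC×1, Htc×1, hTC×1, hTc×1, htC×1, htc×1
HhTtCc×HhTtCc grid (8·8=64): HHTTCC=1 HHTTCc=2 HHTTcc=1 HHTtCC=2 HHTtCc=4 HHTtcc=2 HHttCC=1 HHttCc=2 HHttcc=1 HhTTCC=2 HhTTCc=4 HhTTcc=2 HhTtCC=4 HhTtCc=8 HhTtcc=4 HhttCC=2 HhttCc=4 Hhttcc=2 hhTTCC=1 hhTTCc=2 hhTTcc=1 hhTtCC=2 hhTtCc=4 hhTtcc=2 hhttCC=1 hhttCc=2 hhttcc=1
hhTtcc hits 2/64; gcd=2; 2÷2/64÷2 = 1/32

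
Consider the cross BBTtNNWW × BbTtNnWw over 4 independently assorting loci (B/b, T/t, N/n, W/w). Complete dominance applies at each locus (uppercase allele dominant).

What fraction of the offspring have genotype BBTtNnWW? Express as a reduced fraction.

P(BBTtNnWW) = 1/16

BBTtNNWW gametes: BTNW×8, BtNW×8
BbTtNnWw gametes: BTNW×1, BTNw×1, BTnW×1, BTnw×1, BtNW×1, BtNw×1, BtnW×1, Btnw×1, bTNW×1, bTNw×1, bTnW×1, bTnw×1, btNW×1, btNw×1, btnW×1, btnw×1
BBTtNNWW×BbTtNnWw grid (16·16=256): BBTTNNWW=8 BBTTNNWw=8 BBTTNnWW=8 BBTTNnWw=8 BBTtNNWW=16 BBTtNNWw=16 BBTtNnWW=16 BBTtNnWw=16 BBttNNWW=8 BBttNNWw=8 BBttNnWW=8 BBttNnWw=8 BbTTNNWW=8 BbTTNNWw=8 BbTTNnWW=8 BbTTNnWw=8 BbTtNNWW=16 BbTtNNWw=16 BbTtNnWW=16 BbTtNnWw=16 BbttNNWW=8 BbttNNWw=8 BbttNnWW=8 BbttNnWw=8
BBTtNnWW hits 16/256; gcd=16; 16÷16/256÷16 = 1/16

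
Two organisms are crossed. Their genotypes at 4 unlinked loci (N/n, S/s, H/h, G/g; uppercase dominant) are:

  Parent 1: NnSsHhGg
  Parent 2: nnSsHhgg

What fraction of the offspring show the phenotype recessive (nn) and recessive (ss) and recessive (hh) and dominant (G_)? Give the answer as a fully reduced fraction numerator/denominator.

P(nn ss hh G_) = 1/64

NnSsHhGg gametes: NSHG×1, NSHg×1, NShG×1, NShg×1, NsHG×1, NsHg×1, NshG×1, Nshg×1, nSHG×1, nSHg×1, nShG×1, nShg×1, nsHG×1, nsHg×1, nshG×1, nshg×1
nnSsHhgg gametes: nSHg×4, nShg×4, nsHg×4, nshg×4
NnSsHhGg×nnSsHhgg grid (16·16=256): NnSSHHGg=4 NnSSHHgg=4 NnSSHhGg=8 NnSSHhgg=8 NnSShhGg=4 NnSShhgg=4 NnSsHHGg=8 NnSsHHgg=8 NnSsHhGg=16 NnSsHhgg=16 NnSshhGg=8 NnSshhgg=8 NnssHHGg=4 NnssHHgg=4 NnssHhGg=8 NnssHhgg=8 NnsshhGg=4 Nnsshhgg=4 nnSSHHGg=4 nnSSHHgg=4 nnSSHhGg=8 nnSSHhgg=8 nnSShhGg=4 nnSShhgg=4 nnSsHHGg=8 nnSsHHgg=8 nnSsHhGg=16 nnSsHhgg=16 nnSshhGg=8 nnSshhgg=8 nnssHHGg=4 nnssHHgg=4 nnssHhGg=8 nnssHhgg=8 nnsshhGg=4 nnsshhgg=4
nn ss hh G_ hits 4/256; gcd=4; 4÷4/256÷4 = 1/64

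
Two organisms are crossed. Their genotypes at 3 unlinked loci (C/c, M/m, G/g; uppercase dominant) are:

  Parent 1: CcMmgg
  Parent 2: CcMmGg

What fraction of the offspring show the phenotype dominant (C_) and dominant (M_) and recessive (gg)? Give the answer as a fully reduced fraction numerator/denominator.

CcMmgg gametes: CMg×2, Cmg×2, cMg×2, cmg×2
CcMmGg gametes: CMG×1, CMg×1, CmG×1, Cmg×1, cMG×1, cMg×1, cmG×1, cmg×1
CcMmgg×CcMmGg grid (8·8=64): CCMMGg=2 CCMMgg=2 CCMmGg=4 CCMmgg=4 CCmmGg=2 CCmmgg=2 CcMMGg=4 CcMMgg=4 CcMmGg=8 CcMmgg=8 CcmmGg=4 Ccmmgg=4 ccMMGg=2 ccMMgg=2 ccMmGg=4 ccMmgg=4 ccmmGg=2 ccmmgg=2
C_ M_ gg hits 18/64; gcd=2; 18÷2/64÷2 = 9/32

P(C_ M_ gg) = 9/32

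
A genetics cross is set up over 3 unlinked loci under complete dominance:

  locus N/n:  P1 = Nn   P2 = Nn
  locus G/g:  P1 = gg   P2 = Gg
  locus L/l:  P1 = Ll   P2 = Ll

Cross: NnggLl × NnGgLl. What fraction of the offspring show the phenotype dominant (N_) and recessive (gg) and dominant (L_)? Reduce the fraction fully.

NnggLl gametes: NgL×2, Ngl×2, ngL×2, ngl×2
NnGgLl gametes: NGL×1, NGl×1, NgL×1, Ngl×1, nGL×1, nGl×1, ngL×1, ngl×1
NnggLl×NnGgLl grid (8·8=64): NNGgLL=2 NNGgLl=4 NNGgll=2 NNggLL=2 NNggLl=4 NNggll=2 NnGgLL=4 NnGgLl=8 NnGgll=4 NnggLL=4 NnggLl=8 Nnggll=4 nnGgLL=2 nnGgLl=4 nnGgll=2 nnggLL=2 nnggLl=4 nnggll=2
N_ gg L_ hits 18/64; gcd=2; 18÷2/64÷2 = 9/32

P(N_ gg L_) = 9/32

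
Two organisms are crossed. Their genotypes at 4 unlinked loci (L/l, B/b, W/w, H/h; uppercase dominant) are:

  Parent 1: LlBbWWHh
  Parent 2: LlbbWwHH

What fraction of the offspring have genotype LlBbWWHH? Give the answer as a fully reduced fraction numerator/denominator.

P(LlBbWWHH) = 1/16

LlBbWWHh gametes: LBWH×2, LBWh×2, LbWH×2, LbWh×2, lBWH×2, lBWh×2, lbWH×2, lbWh×2
LlbbWwHH gametes: LbWH×4, LbwH×4, lbWH×4, lbwH×4
LlBbWWHh×LlbbWwHH grid (16·16=256): LLBbWWHH=8 LLBbWWHh=8 LLBbWwHH=8 LLBbWwHh=8 LLbbWWHH=8 LLbbWWHh=8 LLbbWwHH=8 LLbbWwHh=8 LlBbWWHH=16 LlBbWWHh=16 LlBbWwHH=16 LlBbWwHh=16 LlbbWWHH=16 LlbbWWHh=16 LlbbWwHH=16 LlbbWwHh=16 llBbWWHH=8 llBbWWHh=8 llBbWwHH=8 llBbWwHh=8 llbbWWHH=8 llbbWWHh=8 llbbWwHH=8 llbbWwHh=8
LlBbWWHH hits 16/256; gcd=16; 16÷16/256÷16 = 1/16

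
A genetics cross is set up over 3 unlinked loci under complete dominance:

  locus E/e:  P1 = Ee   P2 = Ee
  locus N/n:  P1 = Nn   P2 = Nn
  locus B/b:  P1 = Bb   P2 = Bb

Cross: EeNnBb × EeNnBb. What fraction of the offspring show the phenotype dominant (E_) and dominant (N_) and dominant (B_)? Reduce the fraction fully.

EeNnBb gametes: ENB×1, ENb×1, EnB×1, Enb×1, eNB×1, eNb×1, enB×1, enb×1
EeNnBb gametes: ENB×1, ENb×1, EnB×1, Enb×1, eNB×1, eNb×1, enB×1, enb×1
EeNnBb×EeNnBb grid (8·8=64): EENNBB=1 EENNBb=2 EENNbb=1 EENnBB=2 EENnBb=4 EENnbb=2 EEnnBB=1 EEnnBb=2 EEnnbb=1 EeNNBB=2 EeNNBb=4 EeNNbb=2 EeNnBB=4 EeNnBb=8 EeNnbb=4 EennBB=2 EennBb=4 Eennbb=2 eeNNBB=1 eeNNBb=2 eeNNbb=1 eeNnBB=2 eeNnBb=4 eeNnbb=2 eennBB=1 eennBb=2 eennbb=1
E_ N_ B_ hits 27/64; gcd=1; 27÷1/64÷1 = 27/64

P(E_ N_ B_) = 27/64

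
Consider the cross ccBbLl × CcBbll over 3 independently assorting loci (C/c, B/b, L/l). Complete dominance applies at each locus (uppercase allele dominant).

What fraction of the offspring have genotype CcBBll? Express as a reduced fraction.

ccBbLl gametes: cBL×2, cBl×2, cbL×2, cbl×2
CcBbll gametes: CBl×2, Cbl×2, cBl×2, cbl×2
ccBbLl×CcBbll grid (8·8=64): CcBBLl=4 CcBBll=4 CcBbLl=8 CcBbll=8 CcbbLl=4 Ccbbll=4 ccBBLl=4 ccBBll=4 ccBbLl=8 ccBbll=8 ccbbLl=4 ccbbll=4
CcBBll hits 4/64; gcd=4; 4÷4/64÷4 = 1/16

P(CcBBll) = 1/16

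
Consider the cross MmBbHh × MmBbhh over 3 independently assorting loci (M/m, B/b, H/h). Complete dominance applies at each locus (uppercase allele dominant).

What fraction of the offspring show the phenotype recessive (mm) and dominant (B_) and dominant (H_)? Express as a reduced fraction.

MmBbHh gametes: MBH×1, MBh×1, MbH×1, Mbh×1, mBH×1, mBh×1, mbH×1, mbh×1
MmBbhh gametes: MBh×2, Mbh×2, mBh×2, mbh×2
MmBbHh×MmBbhh grid (8·8=64): MMBBHh=2 MMBBhh=2 MMBbHh=4 MMBbhh=4 MMbbHh=2 MMbbhh=2 MmBBHh=4 MmBBhh=4 MmBbHh=8 MmBbhh=8 MmbbHh=4 Mmbbhh=4 mmBBHh=2 mmBBhh=2 mmBbHh=4 mmBbhh=4 mmbbHh=2 mmbbhh=2
mm B_ H_ hits 6/64; gcd=2; 6÷2/64÷2 = 3/32

P(mm B_ H_) = 3/32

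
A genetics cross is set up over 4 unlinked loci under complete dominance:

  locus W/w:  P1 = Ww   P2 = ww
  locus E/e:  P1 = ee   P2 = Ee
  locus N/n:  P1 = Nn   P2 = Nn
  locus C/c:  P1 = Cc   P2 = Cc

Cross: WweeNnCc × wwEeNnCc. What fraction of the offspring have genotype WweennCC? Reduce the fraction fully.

P(WweennCC) = 1/64

WweeNnCc gametes: WeNC×2, WeNc×2, WenC×2, Wenc×2, weNC×2, weNc×2, wenC×2, wenc×2
wwEeNnCc gametes: wENC×2, wENc×2, wEnC×2, wEnc×2, weNC×2, weNc×2, wenC×2, wenc×2
WweeNnCc×wwEeNnCc grid (16·16=256): WwEeNNCC=4 WwEeNNCc=8 WwEeNNcc=4 WwEeNnCC=8 WwEeNnCc=16 WwEeNncc=8 WwEennCC=4 WwEennCc=8 WwEenncc=4 WweeNNCC=4 WweeNNCc=8 WweeNNcc=4 WweeNnCC=8 WweeNnCc=16 WweeNncc=8 WweennCC=4 WweennCc=8 Wweenncc=4 wwEeNNCC=4 wwEeNNCc=8 wwEeNNcc=4 wwEeNnCC=8 wwEeNnCc=16 wwEeNncc=8 wwEennCC=4 wwEennCc=8 wwEenncc=4 wweeNNCC=4 wweeNNCc=8 wweeNNcc=4 wweeNnCC=8 wweeNnCc=16 wweeNncc=8 wweennCC=4 wweennCc=8 wweenncc=4
WweennCC hits 4/256; gcd=4; 4÷4/256÷4 = 1/64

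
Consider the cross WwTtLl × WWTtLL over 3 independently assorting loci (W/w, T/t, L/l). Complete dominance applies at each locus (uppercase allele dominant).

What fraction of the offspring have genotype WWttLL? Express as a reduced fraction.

WwTtLl gametes: WTL×1, WTl×1, WtL×1, Wtl×1, wTL×1, wTl×1, wtL×1, wtl×1
WWTtLL gametes: WTL×4, WtL×4
WwTtLl×WWTtLL grid (8·8=64): WWTTLL=4 WWTTLl=4 WWTtLL=8 WWTtLl=8 WWttLL=4 WWttLl=4 WwTTLL=4 WwTTLl=4 WwTtLL=8 WwTtLl=8 WwttLL=4 WwttLl=4
WWttLL hits 4/64; gcd=4; 4÷4/64÷4 = 1/16

P(WWttLL) = 1/16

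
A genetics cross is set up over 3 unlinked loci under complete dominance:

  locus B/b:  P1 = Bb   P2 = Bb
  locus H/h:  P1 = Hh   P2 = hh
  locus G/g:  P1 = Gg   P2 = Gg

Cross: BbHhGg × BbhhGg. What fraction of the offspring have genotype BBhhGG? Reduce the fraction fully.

BbHhGg gametes: BHG×1, BHg×1, BhG×1, Bhg×1, bHG×1, bHg×1, bhG×1, bhg×1
BbhhGg gametes: BhG×2, Bhg×2, bhG×2, bhg×2
BbHhGg×BbhhGg grid (8·8=64): BBHhGG=2 BBHhGg=4 BBHhgg=2 BBhhGG=2 BBhhGg=4 BBhhgg=2 BbHhGG=4 BbHhGg=8 BbHhgg=4 BbhhGG=4 BbhhGg=8 Bbhhgg=4 bbHhGG=2 bbHhGg=4 bbHhgg=2 bbhhGG=2 bbhhGg=4 bbhhgg=2
BBhhGG hits 2/64; gcd=2; 2÷2/64÷2 = 1/32

P(BBhhGG) = 1/32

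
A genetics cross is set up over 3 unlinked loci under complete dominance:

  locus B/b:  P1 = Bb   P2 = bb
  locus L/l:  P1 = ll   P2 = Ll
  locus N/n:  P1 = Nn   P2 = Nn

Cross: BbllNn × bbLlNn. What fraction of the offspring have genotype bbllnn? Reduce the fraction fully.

BbllNn gametes: BlN×2, Bln×2, blN×2, bln×2
bbLlNn gametes: bLN×2, bLn×2, blN×2, bln×2
BbllNn×bbLlNn grid (8·8=64): BbLlNN=4 BbLlNn=8 BbLlnn=4 BbllNN=4 BbllNn=8 Bbllnn=4 bbLlNN=4 bbLlNn=8 bbLlnn=4 bbllNN=4 bbllNn=8 bbllnn=4
bbllnn hits 4/64; gcd=4; 4÷4/64÷4 = 1/16

P(bbllnn) = 1/16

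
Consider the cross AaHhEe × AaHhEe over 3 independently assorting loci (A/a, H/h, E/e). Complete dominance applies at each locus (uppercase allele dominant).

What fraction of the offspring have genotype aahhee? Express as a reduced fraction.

AaHhEe gametes: AHE×1, AHe×1, AhE×1, Ahe×1, aHE×1, aHe×1, ahE×1, ahe×1
AaHhEe gametes: AHE×1, AHe×1, AhE×1, Ahe×1, aHE×1, aHe×1, ahE×1, ahe×1
AaHhEe×AaHhEe grid (8·8=64): AAHHEE=1 AAHHEe=2 AAHHee=1 AAHhEE=2 AAHhEe=4 AAHhee=2 AAhhEE=1 AAhhEe=2 AAhhee=1 AaHHEE=2 AaHHEe=4 AaHHee=2 AaHhEE=4 AaHhEe=8 AaHhee=4 AahhEE=2 AahhEe=4 Aahhee=2 aaHHEE=1 aaHHEe=2 aaHHee=1 aaHhEE=2 aaHhEe=4 aaHhee=2 aahhEE=1 aahhEe=2 aahhee=1
aahhee hits 1/64; gcd=1; 1÷1/64÷1 = 1/64

P(aahhee) = 1/64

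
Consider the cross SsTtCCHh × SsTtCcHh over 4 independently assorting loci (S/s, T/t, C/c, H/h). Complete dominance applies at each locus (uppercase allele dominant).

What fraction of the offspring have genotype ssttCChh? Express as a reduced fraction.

SsTtCCHh gametes: STCH×2, STCh×2, StCH×2, StCh×2, sTCH×2, sTCh×2, stCH×2, stCh×2
SsTtCcHh gametes: STCH×1, STCh×1, STcH×1, STch×1, StCH×1, StCh×1, StcH×1, Stch×1, sTCH×1, sTCh×1, sTcH×1, sTch×1, stCH×1, stCh×1, stcH×1, stch×1
SsTtCCHh×SsTtCcHh grid (16·16=256): SSTTCCHH=2 SSTTCCHh=4 SSTTCChh=2 SSTTCcHH=2 SSTTCcHh=4 SSTTCchh=2 SSTtCCHH=4 SSTtCCHh=8 SSTtCChh=4 SSTtCcHH=4 SSTtCcHh=8 SSTtCchh=4 SSttCCHH=2 SSttCCHh=4 SSttCChh=2 SSttCcHH=2 SSttCcHh=4 SSttCchh=2 SsTTCCHH=4 SsTTCCHh=8 SsTTCChh=4 SsTTCcHH=4 SsTTCcHh=8 SsTTCchh=4 SsTtCCHH=8 SsTtCCHh=16 SsTtCChh=8 SsTtCcHH=8 SsTtCcHh=16 SsTtCchh=8 SsttCCHH=4 SsttCCHh=8 SsttCChh=4 SsttCcHH=4 SsttCcHh=8 SsttCchh=4 ssTTCCHH=2 ssTTCCHh=4 ssTTCChh=2 ssTTCcHH=2 ssTTCcHh=4 ssTTCchh=2 ssTtCCHH=4 ssTtCCHh=8 ssTtCChh=4 ssTtCcHH=4 ssTtCcHh=8 ssTtCchh=4 ssttCCHH=2 ssttCCHh=4 ssttCChh=2 ssttCcHH=2 ssttCcHh=4 ssttCchh=2
ssttCChh hits 2/256; gcd=2; 2÷2/256÷2 = 1/128

P(ssttCChh) = 1/128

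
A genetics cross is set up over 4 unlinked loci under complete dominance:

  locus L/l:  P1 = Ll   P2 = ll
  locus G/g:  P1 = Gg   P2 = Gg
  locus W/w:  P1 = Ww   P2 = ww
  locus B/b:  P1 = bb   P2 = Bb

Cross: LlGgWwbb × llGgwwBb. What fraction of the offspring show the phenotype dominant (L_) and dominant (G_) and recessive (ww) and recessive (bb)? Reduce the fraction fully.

P(L_ G_ ww bb) = 3/32

LlGgWwbb gametes: LGWb×2, LGwb×2, LgWb×2, Lgwb×2, lGWb×2, lGwb×2, lgWb×2, lgwb×2
llGgwwBb gametes: lGwB×4, lGwb×4, lgwB×4, lgwb×4
LlGgWwbb×llGgwwBb grid (16·16=256): LlGGWwBb=8 LlGGWwbb=8 LlGGwwBb=8 LlGGwwbb=8 LlGgWwBb=16 LlGgWwbb=16 LlGgwwBb=16 LlGgwwbb=16 LlggWwBb=8 LlggWwbb=8 LlggwwBb=8 Llggwwbb=8 llGGWwBb=8 llGGWwbb=8 llGGwwBb=8 llGGwwbb=8 llGgWwBb=16 llGgWwbb=16 llGgwwBb=16 llGgwwbb=16 llggWwBb=8 llggWwbb=8 llggwwBb=8 llggwwbb=8
L_ G_ ww bb hits 24/256; gcd=8; 24÷8/256÷8 = 3/32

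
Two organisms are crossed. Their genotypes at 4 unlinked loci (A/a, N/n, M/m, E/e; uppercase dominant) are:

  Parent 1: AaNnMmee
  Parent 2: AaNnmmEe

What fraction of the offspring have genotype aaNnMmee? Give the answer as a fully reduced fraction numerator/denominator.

P(aaNnMmee) = 1/32

AaNnMmee gametes: ANMe×2, ANme×2, AnMe×2, Anme×2, aNMe×2, aNme×2, anMe×2, anme×2
AaNnmmEe gametes: ANmE×2, ANme×2, AnmE×2, Anme×2, aNmE×2, aNme×2, anmE×2, anme×2
AaNnMmee×AaNnmmEe grid (16·16=256): AANNMmEe=4 AANNMmee=4 AANNmmEe=4 AANNmmee=4 AANnMmEe=8 AANnMmee=8 AANnmmEe=8 AANnmmee=8 AAnnMmEe=4 AAnnMmee=4 AAnnmmEe=4 AAnnmmee=4 AaNNMmEe=8 AaNNMmee=8 AaNNmmEe=8 AaNNmmee=8 AaNnMmEe=16 AaNnMmee=16 AaNnmmEe=16 AaNnmmee=16 AannMmEe=8 AannMmee=8 AannmmEe=8 Aannmmee=8 aaNNMmEe=4 aaNNMmee=4 aaNNmmEe=4 aaNNmmee=4 aaNnMmEe=8 aaNnMmee=8 aaNnmmEe=8 aaNnmmee=8 aannMmEe=4 aannMmee=4 aannmmEe=4 aannmmee=4
aaNnMmee hits 8/256; gcd=8; 8÷8/256÷8 = 1/32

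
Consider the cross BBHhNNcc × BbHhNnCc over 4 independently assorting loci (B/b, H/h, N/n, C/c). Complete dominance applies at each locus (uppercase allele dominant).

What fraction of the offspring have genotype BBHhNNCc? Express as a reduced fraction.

BBHhNNcc gametes: BHNc×8, BhNc×8
BbHhNnCc gametes: BHNC×1, BHNc×1, BHnC×1, BHnc×1, BhNC×1, BhNc×1, BhnC×1, Bhnc×1, bHNC×1, bHNc×1, bHnC×1, bHnc×1, bhNC×1, bhNc×1, bhnC×1, bhnc×1
BBHhNNcc×BbHhNnCc grid (16·16=256): BBHHNNCc=8 BBHHNNcc=8 BBHHNnCc=8 BBHHNncc=8 BBHhNNCc=16 BBHhNNcc=16 BBHhNnCc=16 BBHhNncc=16 BBhhNNCc=8 BBhhNNcc=8 BBhhNnCc=8 BBhhNncc=8 BbHHNNCc=8 BbHHNNcc=8 BbHHNnCc=8 BbHHNncc=8 BbHhNNCc=16 BbHhNNcc=16 BbHhNnCc=16 BbHhNncc=16 BbhhNNCc=8 BbhhNNcc=8 BbhhNnCc=8 BbhhNncc=8
BBHhNNCc hits 16/256; gcd=16; 16÷16/256÷16 = 1/16

P(BBHhNNCc) = 1/16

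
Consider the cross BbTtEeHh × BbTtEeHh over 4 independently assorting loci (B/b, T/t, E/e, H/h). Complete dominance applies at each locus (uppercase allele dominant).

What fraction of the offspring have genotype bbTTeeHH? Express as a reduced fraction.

BbTtEeHh gametes: BTEH×1, BTEh×1, BTeH×1, BTeh×1, BtEH×1, BtEh×1, BteH×1, Bteh×1, bTEH×1, bTEh×1, bTeH×1, bTeh×1, btEH×1, btEh×1, bteH×1, bteh×1
BbTtEeHh gametes: BTEH×1, BTEh×1, BTeH×1, BTeh×1, BtEH×1, BtEh×1, BteH×1, Bteh×1, bTEH×1, bTEh×1, bTeH×1, bTeh×1, btEH×1, btEh×1, bteH×1, bteh×1
BbTtEeHh×BbTtEeHh grid (16·16=256): BBTTEEHH=1 BBTTEEHh=2 BBTTEEhh=1 BBTTEeHH=2 BBTTEeHh=4 BBTTEehh=2 BBTTeeHH=1 BBTTeeHh=2 BBTTeehh=1 BBTtEEHH=2 BBTtEEHh=4 BBTtEEhh=2 BBTtEeHH=4 BBTtEeHh=8 BBTtEehh=4 BBTteeHH=2 BBTteeHh=4 BBTteehh=2 BBttEEHH=1 BBttEEHh=2 BBttEEhh=1 BBttEeHH=2 BBttEeHh=4 BBttEehh=2 BBtteeHH=1 BBtteeHh=2 BBtteehh=1 BbTTEEHH=2 BbTTEEHh=4 BbTTEEhh=2 BbTTEeHH=4 BbTTEeHh=8 BbTTEehh=4 BbTTeeHH=2 BbTTeeHh=4 BbTTeehh=2 BbTtEEHH=4 BbTtEEHh=8 BbTtEEhh=4 BbTtEeHH=8 BbTtEeHh=16 BbTtEehh=8 BbTteeHH=4 BbTteeHh=8 BbTteehh=4 BbttEEHH=2 BbttEEHh=4 BbttEEhh=2 BbttEeHH=4 BbttEeHh=8 BbttEehh=4 BbtteeHH=2 BbtteeHh=4 Bbtteehh=2 bbTTEEHH=1 bbTTEEHh=2 bbTTEEhh=1 bbTTEeHH=2 bbTTEeHh=4 bbTTEehh=2 bbTTeeHH=1 bbTTeeHh=2 bbTTeehh=1 bbTtEEHH=2 bbTtEEHh=4 bbTtEEhh=2 bbTtEeHH=4 bbTtEeHh=8 bbTtEehh=4 bbTteeHH=2 bbTteeHh=4 bbTteehh=2 bbttEEHH=1 bbttEEHh=2 bbttEEhh=1 bbttEeHH=2 bbttEeHh=4 bbttEehh=2 bbtteeHH=1 bbtteeHh=2 bbtteehh=1
bbTTeeHH hits 1/256; gcd=1; 1÷1/256÷1 = 1/256

P(bbTTeeHH) = 1/256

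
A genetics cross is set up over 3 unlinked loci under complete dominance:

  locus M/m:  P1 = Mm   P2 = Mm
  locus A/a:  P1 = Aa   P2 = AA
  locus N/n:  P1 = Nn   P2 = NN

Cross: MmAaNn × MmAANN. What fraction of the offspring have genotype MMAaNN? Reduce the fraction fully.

MmAaNn gametes: MAN×1, MAn×1, MaN×1, Man×1, mAN×1, mAn×1, maN×1, man×1
MmAANN gametes: MAN×4, mAN×4
MmAaNn×MmAANN grid (8·8=64): MMAANN=4 MMAANn=4 MMAaNN=4 MMAaNn=4 MmAANN=8 MmAANn=8 MmAaNN=8 MmAaNn=8 mmAANN=4 mmAANn=4 mmAaNN=4 mmAaNn=4
MMAaNN hits 4/64; gcd=4; 4÷4/64÷4 = 1/16

P(MMAaNN) = 1/16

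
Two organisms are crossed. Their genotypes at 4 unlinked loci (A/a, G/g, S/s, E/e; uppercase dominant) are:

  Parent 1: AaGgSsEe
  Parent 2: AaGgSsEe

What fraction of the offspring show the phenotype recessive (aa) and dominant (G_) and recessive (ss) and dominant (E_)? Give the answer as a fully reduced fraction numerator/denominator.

AaGgSsEe gametes: AGSE×1, AGSe×1, AGsE×1, AGse×1, AgSE×1, AgSe×1, AgsE×1, Agse×1, aGSE×1, aGSe×1, aGsE×1, aGse×1, agSE×1, agSe×1, agsE×1, agse×1
AaGgSsEe gametes: AGSE×1, AGSe×1, AGsE×1, AGse×1, AgSE×1, AgSe×1, AgsE×1, Agse×1, aGSE×1, aGSe×1, aGsE×1, aGse×1, agSE×1, agSe×1, agsE×1, agse×1
AaGgSsEe×AaGgSsEe grid (16·16=256): AAGGSSEE=1 AAGGSSEe=2 AAGGSSee=1 AAGGSsEE=2 AAGGSsEe=4 AAGGSsee=2 AAGGssEE=1 AAGGssEe=2 AAGGssee=1 AAGgSSEE=2 AAGgSSEe=4 AAGgSSee=2 AAGgSsEE=4 AAGgSsEe=8 AAGgSsee=4 AAGgssEE=2 AAGgssEe=4 AAGgssee=2 AAggSSEE=1 AAggSSEe=2 AAggSSee=1 AAggSsEE=2 AAggSsEe=4 AAggSsee=2 AAggssEE=1 AAggssEe=2 AAggssee=1 AaGGSSEE=2 AaGGSSEe=4 AaGGSSee=2 AaGGSsEE=4 AaGGSsEe=8 AaGGSsee=4 AaGGssEE=2 AaGGssEe=4 AaGGssee=2 AaGgSSEE=4 AaGgSSEe=8 AaGgSSee=4 AaGgSsEE=8 AaGgSsEe=16 AaGgSsee=8 AaGgssEE=4 AaGgssEe=8 AaGgssee=4 AaggSSEE=2 AaggSSEe=4 AaggSSee=2 AaggSsEE=4 AaggSsEe=8 AaggSsee=4 AaggssEE=2 AaggssEe=4 Aaggssee=2 aaGGSSEE=1 aaGGSSEe=2 aaGGSSee=1 aaGGSsEE=2 aaGGSsEe=4 aaGGSsee=2 aaGGssEE=1 aaGGssEe=2 aaGGssee=1 aaGgSSEE=2 aaGgSSEe=4 aaGgSSee=2 aaGgSsEE=4 aaGgSsEe=8 aaGgSsee=4 aaGgssEE=2 aaGgssEe=4 aaGgssee=2 aaggSSEE=1 aaggSSEe=2 aaggSSee=1 aaggSsEE=2 aaggSsEe=4 aaggSsee=2 aaggssEE=1 aaggssEe=2 aaggssee=1
aa G_ ss E_ hits 9/256; gcd=1; 9÷1/256÷1 = 9/256

P(aa G_ ss E_) = 9/256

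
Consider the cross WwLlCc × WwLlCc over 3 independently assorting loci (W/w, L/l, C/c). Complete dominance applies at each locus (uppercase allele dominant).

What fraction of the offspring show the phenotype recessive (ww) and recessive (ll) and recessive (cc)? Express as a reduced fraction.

P(ww ll cc) = 1/64

WwLlCc gametes: WLC×1, WLc×1, WlC×1, Wlc×1, wLC×1, wLc×1, wlC×1, wlc×1
WwLlCc gametes: WLC×1, WLc×1, WlC×1, Wlc×1, wLC×1, wLc×1, wlC×1, wlc×1
WwLlCc×WwLlCc grid (8·8=64): WWLLCC=1 WWLLCc=2 WWLLcc=1 WWLlCC=2 WWLlCc=4 WWLlcc=2 WWllCC=1 WWllCc=2 WWllcc=1 WwLLCC=2 WwLLCc=4 WwLLcc=2 WwLlCC=4 WwLlCc=8 WwLlcc=4 WwllCC=2 WwllCc=4 Wwllcc=2 wwLLCC=1 wwLLCc=2 wwLLcc=1 wwLlCC=2 wwLlCc=4 wwLlcc=2 wwllCC=1 wwllCc=2 wwllcc=1
ww ll cc hits 1/64; gcd=1; 1÷1/64÷1 = 1/64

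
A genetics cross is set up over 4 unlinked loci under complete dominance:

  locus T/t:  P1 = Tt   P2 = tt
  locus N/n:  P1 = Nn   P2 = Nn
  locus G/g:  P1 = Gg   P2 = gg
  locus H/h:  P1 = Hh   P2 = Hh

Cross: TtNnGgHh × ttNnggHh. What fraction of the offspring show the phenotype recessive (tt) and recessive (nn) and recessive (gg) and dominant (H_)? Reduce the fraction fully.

P(tt nn gg H_) = 3/64

TtNnGgHh gametes: TNGH×1, TNGh×1, TNgH×1, TNgh×1, TnGH×1, TnGh×1, TngH×1, Tngh×1, tNGH×1, tNGh×1, tNgH×1, tNgh×1, tnGH×1, tnGh×1, tngH×1, tngh×1
ttNnggHh gametes: tNgH×4, tNgh×4, tngH×4, tngh×4
TtNnGgHh×ttNnggHh grid (16·16=256): TtNNGgHH=4 TtNNGgHh=8 TtNNGghh=4 TtNNggHH=4 TtNNggHh=8 TtNNgghh=4 TtNnGgHH=8 TtNnGgHh=16 TtNnGghh=8 TtNnggHH=8 TtNnggHh=16 TtNngghh=8 TtnnGgHH=4 TtnnGgHh=8 TtnnGghh=4 TtnnggHH=4 TtnnggHh=8 Ttnngghh=4 ttNNGgHH=4 ttNNGgHh=8 ttNNGghh=4 ttNNggHH=4 ttNNggHh=8 ttNNgghh=4 ttNnGgHH=8 ttNnGgHh=16 ttNnGghh=8 ttNnggHH=8 ttNnggHh=16 ttNngghh=8 ttnnGgHH=4 ttnnGgHh=8 ttnnGghh=4 ttnnggHH=4 ttnnggHh=8 ttnngghh=4
tt nn gg H_ hits 12/256; gcd=4; 12÷4/256÷4 = 3/64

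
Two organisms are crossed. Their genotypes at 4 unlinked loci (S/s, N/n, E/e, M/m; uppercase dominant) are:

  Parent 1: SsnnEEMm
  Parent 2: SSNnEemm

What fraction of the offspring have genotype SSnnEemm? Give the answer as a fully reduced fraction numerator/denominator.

SsnnEEMm gametes: SnEM×4, SnEm×4, snEM×4, snEm×4
SSNnEemm gametes: SNEm×4, SNem×4, SnEm×4, Snem×4
SsnnEEMm×SSNnEemm grid (16·16=256): SSNnEEMm=16 SSNnEEmm=16 SSNnEeMm=16 SSNnEemm=16 SSnnEEMm=16 SSnnEEmm=16 SSnnEeMm=16 SSnnEemm=16 SsNnEEMm=16 SsNnEEmm=16 SsNnEeMm=16 SsNnEemm=16 SsnnEEMm=16 SsnnEEmm=16 SsnnEeMm=16 SsnnEemm=16
SSnnEemm hits 16/256; gcd=16; 16÷16/256÷16 = 1/16

P(SSnnEemm) = 1/16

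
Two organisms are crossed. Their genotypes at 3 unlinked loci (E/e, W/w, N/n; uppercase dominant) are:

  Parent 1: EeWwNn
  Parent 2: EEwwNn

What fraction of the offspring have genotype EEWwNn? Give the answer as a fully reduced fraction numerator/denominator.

P(EEWwNn) = 1/8

EeWwNn gametes: EWN×1, EWn×1, EwN×1, Ewn×1, eWN×1, eWn×1, ewN×1, ewn×1
EEwwNn gametes: EwN×4, Ewn×4
EeWwNn×EEwwNn grid (8·8=64): EEWwNN=4 EEWwNn=8 EEWwnn=4 EEwwNN=4 EEwwNn=8 EEwwnn=4 EeWwNN=4 EeWwNn=8 EeWwnn=4 EewwNN=4 EewwNn=8 Eewwnn=4
EEWwNn hits 8/64; gcd=8; 8÷8/64÷8 = 1/8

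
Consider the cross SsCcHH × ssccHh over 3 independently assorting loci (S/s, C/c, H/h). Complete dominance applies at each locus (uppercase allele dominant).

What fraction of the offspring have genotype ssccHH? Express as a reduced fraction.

P(ssccHH) = 1/8

SsCcHH gametes: SCH×2, ScH×2, sCH×2, scH×2
ssccHh gametes: scH×4, sch×4
SsCcHH×ssccHh grid (8·8=64): SsCcHH=8 SsCcHh=8 SsccHH=8 SsccHh=8 ssCcHH=8 ssCcHh=8 ssccHH=8 ssccHh=8
ssccHH hits 8/64; gcd=8; 8÷8/64÷8 = 1/8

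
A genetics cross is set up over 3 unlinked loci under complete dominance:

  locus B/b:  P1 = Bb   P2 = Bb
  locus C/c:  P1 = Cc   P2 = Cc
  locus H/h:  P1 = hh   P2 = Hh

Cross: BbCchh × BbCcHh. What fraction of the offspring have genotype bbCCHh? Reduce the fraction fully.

P(bbCCHh) = 1/32

BbCchh gametes: BCh×2, Bch×2, bCh×2, bch×2
BbCcHh gametes: BCH×1, BCh×1, BcH×1, Bch×1, bCH×1, bCh×1, bcH×1, bch×1
BbCchh×BbCcHh grid (8·8=64): BBCCHh=2 BBCChh=2 BBCcHh=4 BBCchh=4 BBccHh=2 BBcchh=2 BbCCHh=4 BbCChh=4 BbCcHh=8 BbCchh=8 BbccHh=4 Bbcchh=4 bbCCHh=2 bbCChh=2 bbCcHh=4 bbCchh=4 bbccHh=2 bbcchh=2
bbCCHh hits 2/64; gcd=2; 2÷2/64÷2 = 1/32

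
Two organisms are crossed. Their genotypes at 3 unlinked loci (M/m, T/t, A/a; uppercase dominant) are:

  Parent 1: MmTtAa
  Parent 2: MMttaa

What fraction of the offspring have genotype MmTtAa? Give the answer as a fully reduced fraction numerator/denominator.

P(MmTtAa) = 1/8

MmTtAa gametes: MTA×1, MTa×1, MtA×1, Mta×1, mTA×1, mTa×1, mtA×1, mta×1
MMttaa gametes: Mta×8
MmTtAa×MMttaa grid (8·8=64): MMTtAa=8 MMTtaa=8 MMttAa=8 MMttaa=8 MmTtAa=8 MmTtaa=8 MmttAa=8 Mmttaa=8
MmTtAa hits 8/64; gcd=8; 8÷8/64÷8 = 1/8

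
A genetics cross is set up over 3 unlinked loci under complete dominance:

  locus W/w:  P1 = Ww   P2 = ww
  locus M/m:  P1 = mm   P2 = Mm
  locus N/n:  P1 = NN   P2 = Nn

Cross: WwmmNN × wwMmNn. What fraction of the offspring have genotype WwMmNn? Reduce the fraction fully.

P(WwMmNn) = 1/8

WwmmNN gametes: WmN×4, wmN×4
wwMmNn gametes: wMN×2, wMn×2, wmN×2, wmn×2
WwmmNN×wwMmNn grid (8·8=64): WwMmNN=8 WwMmNn=8 WwmmNN=8 WwmmNn=8 wwMmNN=8 wwMmNn=8 wwmmNN=8 wwmmNn=8
WwMmNn hits 8/64; gcd=8; 8÷8/64÷8 = 1/8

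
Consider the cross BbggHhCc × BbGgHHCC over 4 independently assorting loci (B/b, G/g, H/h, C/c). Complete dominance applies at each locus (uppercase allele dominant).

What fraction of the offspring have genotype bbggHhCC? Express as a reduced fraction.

P(bbggHhCC) = 1/32

BbggHhCc gametes: BgHC×2, BgHc×2, BghC×2, Bghc×2, bgHC×2, bgHc×2, bghC×2, bghc×2
BbGgHHCC gametes: BGHC×4, BgHC×4, bGHC×4, bgHC×4
BbggHhCc×BbGgHHCC grid (16·16=256): BBGgHHCC=8 BBGgHHCc=8 BBGgHhCC=8 BBGgHhCc=8 BBggHHCC=8 BBggHHCc=8 BBggHhCC=8 BBggHhCc=8 BbGgHHCC=16 BbGgHHCc=16 BbGgHhCC=16 BbGgHhCc=16 BbggHHCC=16 BbggHHCc=16 BbggHhCC=16 BbggHhCc=16 bbGgHHCC=8 bbGgHHCc=8 bbGgHhCC=8 bbGgHhCc=8 bbggHHCC=8 bbggHHCc=8 bbggHhCC=8 bbggHhCc=8
bbggHhCC hits 8/256; gcd=8; 8÷8/256÷8 = 1/32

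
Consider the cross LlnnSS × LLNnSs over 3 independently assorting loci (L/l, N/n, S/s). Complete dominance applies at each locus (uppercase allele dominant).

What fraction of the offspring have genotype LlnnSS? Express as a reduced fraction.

P(LlnnSS) = 1/8

LlnnSS gametes: LnS×4, lnS×4
LLNnSs gametes: LNS×2, LNs×2, LnS×2, Lns×2
LlnnSS×LLNnSs grid (8·8=64): LLNnSS=8 LLNnSs=8 LLnnSS=8 LLnnSs=8 LlNnSS=8 LlNnSs=8 LlnnSS=8 LlnnSs=8
LlnnSS hits 8/64; gcd=8; 8÷8/64÷8 = 1/8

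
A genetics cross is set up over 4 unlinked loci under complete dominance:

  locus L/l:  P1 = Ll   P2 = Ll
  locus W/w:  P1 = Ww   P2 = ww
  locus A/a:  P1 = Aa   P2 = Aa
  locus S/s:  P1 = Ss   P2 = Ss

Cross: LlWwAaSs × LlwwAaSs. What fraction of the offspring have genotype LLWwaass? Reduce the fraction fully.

LlWwAaSs gametes: LWAS×1, LWAs×1, LWaS×1, LWas×1, LwAS×1, LwAs×1, LwaS×1, Lwas×1, lWAS×1, lWAs×1, lWaS×1, lWas×1, lwAS×1, lwAs×1, lwaS×1, lwas×1
LlwwAaSs gametes: LwAS×2, LwAs×2, LwaS×2, Lwas×2, lwAS×2, lwAs×2, lwaS×2, lwas×2
LlWwAaSs×LlwwAaSs grid (16·16=256): LLWwAASS=2 LLWwAASs=4 LLWwAAss=2 LLWwAaSS=4 LLWwAaSs=8 LLWwAass=4 LLWwaaSS=2 LLWwaaSs=4 LLWwaass=2 LLwwAASS=2 LLwwAASs=4 LLwwAAss=2 LLwwAaSS=4 LLwwAaSs=8 LLwwAass=4 LLwwaaSS=2 LLwwaaSs=4 LLwwaass=2 LlWwAASS=4 LlWwAASs=8 LlWwAAss=4 LlWwAaSS=8 LlWwAaSs=16 LlWwAass=8 LlWwaaSS=4 LlWwaaSs=8 LlWwaass=4 LlwwAASS=4 LlwwAASs=8 LlwwAAss=4 LlwwAaSS=8 LlwwAaSs=16 LlwwAass=8 LlwwaaSS=4 LlwwaaSs=8 Llwwaass=4 llWwAASS=2 llWwAASs=4 llWwAAss=2 llWwAaSS=4 llWwAaSs=8 llWwAass=4 llWwaaSS=2 llWwaaSs=4 llWwaass=2 llwwAASS=2 llwwAASs=4 llwwAAss=2 llwwAaSS=4 llwwAaSs=8 llwwAass=4 llwwaaSS=2 llwwaaSs=4 llwwaass=2
LLWwaass hits 2/256; gcd=2; 2÷2/256÷2 = 1/128

P(LLWwaass) = 1/128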